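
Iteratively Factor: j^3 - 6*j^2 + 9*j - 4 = (j - 1)*(j^2 - 5*j + 4) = (j - 1)^2*(j - 4)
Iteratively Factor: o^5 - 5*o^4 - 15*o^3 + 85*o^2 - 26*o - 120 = (o - 5)*(o^4 - 15*o^2 + 10*o + 24) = (o - 5)*(o + 4)*(o^3 - 4*o^2 + o + 6) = (o - 5)*(o - 2)*(o + 4)*(o^2 - 2*o - 3) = (o - 5)*(o - 3)*(o - 2)*(o + 4)*(o + 1)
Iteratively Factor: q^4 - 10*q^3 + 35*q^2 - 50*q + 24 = (q - 4)*(q^3 - 6*q^2 + 11*q - 6) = (q - 4)*(q - 2)*(q^2 - 4*q + 3) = (q - 4)*(q - 3)*(q - 2)*(q - 1)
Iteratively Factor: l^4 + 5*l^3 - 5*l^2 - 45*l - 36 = (l + 1)*(l^3 + 4*l^2 - 9*l - 36) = (l - 3)*(l + 1)*(l^2 + 7*l + 12) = (l - 3)*(l + 1)*(l + 4)*(l + 3)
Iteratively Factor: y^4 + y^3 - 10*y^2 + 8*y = (y - 2)*(y^3 + 3*y^2 - 4*y) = y*(y - 2)*(y^2 + 3*y - 4) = y*(y - 2)*(y + 4)*(y - 1)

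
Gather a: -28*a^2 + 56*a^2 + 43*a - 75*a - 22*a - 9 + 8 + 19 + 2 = 28*a^2 - 54*a + 20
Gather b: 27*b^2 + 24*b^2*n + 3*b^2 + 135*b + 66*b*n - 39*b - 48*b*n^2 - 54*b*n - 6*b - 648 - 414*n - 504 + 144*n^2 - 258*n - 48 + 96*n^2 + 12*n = b^2*(24*n + 30) + b*(-48*n^2 + 12*n + 90) + 240*n^2 - 660*n - 1200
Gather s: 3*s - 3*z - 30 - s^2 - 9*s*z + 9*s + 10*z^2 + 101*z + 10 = -s^2 + s*(12 - 9*z) + 10*z^2 + 98*z - 20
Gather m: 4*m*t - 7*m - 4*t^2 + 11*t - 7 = m*(4*t - 7) - 4*t^2 + 11*t - 7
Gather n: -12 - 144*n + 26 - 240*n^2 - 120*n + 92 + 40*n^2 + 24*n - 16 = -200*n^2 - 240*n + 90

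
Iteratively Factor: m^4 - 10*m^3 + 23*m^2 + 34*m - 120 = (m - 5)*(m^3 - 5*m^2 - 2*m + 24) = (m - 5)*(m - 4)*(m^2 - m - 6) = (m - 5)*(m - 4)*(m - 3)*(m + 2)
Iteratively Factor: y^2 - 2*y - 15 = (y + 3)*(y - 5)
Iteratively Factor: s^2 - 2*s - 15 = (s + 3)*(s - 5)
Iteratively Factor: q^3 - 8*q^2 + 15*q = (q - 5)*(q^2 - 3*q) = (q - 5)*(q - 3)*(q)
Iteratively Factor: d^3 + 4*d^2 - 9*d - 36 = (d + 4)*(d^2 - 9) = (d + 3)*(d + 4)*(d - 3)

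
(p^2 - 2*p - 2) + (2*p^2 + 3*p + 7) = 3*p^2 + p + 5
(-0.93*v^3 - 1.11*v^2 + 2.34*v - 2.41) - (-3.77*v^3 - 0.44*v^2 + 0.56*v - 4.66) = 2.84*v^3 - 0.67*v^2 + 1.78*v + 2.25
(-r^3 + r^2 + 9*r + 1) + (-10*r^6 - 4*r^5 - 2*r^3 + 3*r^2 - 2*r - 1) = -10*r^6 - 4*r^5 - 3*r^3 + 4*r^2 + 7*r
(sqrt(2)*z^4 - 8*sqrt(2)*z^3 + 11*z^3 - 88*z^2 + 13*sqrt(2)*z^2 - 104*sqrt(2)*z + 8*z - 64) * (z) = sqrt(2)*z^5 - 8*sqrt(2)*z^4 + 11*z^4 - 88*z^3 + 13*sqrt(2)*z^3 - 104*sqrt(2)*z^2 + 8*z^2 - 64*z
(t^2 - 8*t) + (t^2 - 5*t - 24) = 2*t^2 - 13*t - 24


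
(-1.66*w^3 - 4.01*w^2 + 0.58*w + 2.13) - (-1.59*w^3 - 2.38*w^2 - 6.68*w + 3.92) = -0.0699999999999998*w^3 - 1.63*w^2 + 7.26*w - 1.79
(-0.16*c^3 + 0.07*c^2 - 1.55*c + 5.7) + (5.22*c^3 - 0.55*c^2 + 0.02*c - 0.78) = 5.06*c^3 - 0.48*c^2 - 1.53*c + 4.92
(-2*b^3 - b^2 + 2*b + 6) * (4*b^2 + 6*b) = -8*b^5 - 16*b^4 + 2*b^3 + 36*b^2 + 36*b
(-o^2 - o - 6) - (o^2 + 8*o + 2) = -2*o^2 - 9*o - 8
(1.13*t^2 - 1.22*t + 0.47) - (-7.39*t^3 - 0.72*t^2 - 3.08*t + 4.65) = 7.39*t^3 + 1.85*t^2 + 1.86*t - 4.18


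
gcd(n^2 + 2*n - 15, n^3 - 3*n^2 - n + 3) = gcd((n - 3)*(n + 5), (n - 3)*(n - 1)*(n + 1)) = n - 3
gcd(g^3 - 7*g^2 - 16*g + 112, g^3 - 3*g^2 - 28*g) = g^2 - 3*g - 28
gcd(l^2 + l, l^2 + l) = l^2 + l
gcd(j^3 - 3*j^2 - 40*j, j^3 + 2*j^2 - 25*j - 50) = j + 5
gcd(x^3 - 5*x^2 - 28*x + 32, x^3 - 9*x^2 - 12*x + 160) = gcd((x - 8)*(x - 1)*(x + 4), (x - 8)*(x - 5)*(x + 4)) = x^2 - 4*x - 32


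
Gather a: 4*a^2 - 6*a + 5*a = 4*a^2 - a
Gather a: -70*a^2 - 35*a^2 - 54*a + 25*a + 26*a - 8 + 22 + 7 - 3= -105*a^2 - 3*a + 18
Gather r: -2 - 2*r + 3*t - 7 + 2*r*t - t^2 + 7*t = r*(2*t - 2) - t^2 + 10*t - 9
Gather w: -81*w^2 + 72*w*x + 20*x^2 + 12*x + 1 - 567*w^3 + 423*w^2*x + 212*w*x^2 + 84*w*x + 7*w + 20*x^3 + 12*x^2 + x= -567*w^3 + w^2*(423*x - 81) + w*(212*x^2 + 156*x + 7) + 20*x^3 + 32*x^2 + 13*x + 1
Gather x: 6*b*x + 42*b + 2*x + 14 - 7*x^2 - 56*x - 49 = 42*b - 7*x^2 + x*(6*b - 54) - 35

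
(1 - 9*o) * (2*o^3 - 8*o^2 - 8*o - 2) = -18*o^4 + 74*o^3 + 64*o^2 + 10*o - 2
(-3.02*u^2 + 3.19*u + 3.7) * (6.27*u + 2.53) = -18.9354*u^3 + 12.3607*u^2 + 31.2697*u + 9.361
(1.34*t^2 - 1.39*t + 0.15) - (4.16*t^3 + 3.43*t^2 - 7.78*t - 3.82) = -4.16*t^3 - 2.09*t^2 + 6.39*t + 3.97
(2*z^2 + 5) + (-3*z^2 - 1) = 4 - z^2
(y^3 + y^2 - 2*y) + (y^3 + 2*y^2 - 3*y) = 2*y^3 + 3*y^2 - 5*y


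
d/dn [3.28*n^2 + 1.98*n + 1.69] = 6.56*n + 1.98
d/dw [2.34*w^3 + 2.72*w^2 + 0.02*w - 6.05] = 7.02*w^2 + 5.44*w + 0.02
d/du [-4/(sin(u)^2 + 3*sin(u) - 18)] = 4*(2*sin(u) + 3)*cos(u)/(sin(u)^2 + 3*sin(u) - 18)^2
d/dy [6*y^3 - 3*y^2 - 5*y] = 18*y^2 - 6*y - 5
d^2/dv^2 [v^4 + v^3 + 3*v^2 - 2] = 12*v^2 + 6*v + 6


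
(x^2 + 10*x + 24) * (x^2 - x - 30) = x^4 + 9*x^3 - 16*x^2 - 324*x - 720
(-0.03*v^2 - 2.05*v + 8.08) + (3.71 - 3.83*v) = -0.03*v^2 - 5.88*v + 11.79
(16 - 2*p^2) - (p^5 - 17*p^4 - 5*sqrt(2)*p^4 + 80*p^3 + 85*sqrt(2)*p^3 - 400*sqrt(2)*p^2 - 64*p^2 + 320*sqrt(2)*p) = -p^5 + 5*sqrt(2)*p^4 + 17*p^4 - 85*sqrt(2)*p^3 - 80*p^3 + 62*p^2 + 400*sqrt(2)*p^2 - 320*sqrt(2)*p + 16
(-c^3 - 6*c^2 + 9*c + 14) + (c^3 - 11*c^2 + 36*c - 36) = -17*c^2 + 45*c - 22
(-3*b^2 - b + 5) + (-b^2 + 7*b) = -4*b^2 + 6*b + 5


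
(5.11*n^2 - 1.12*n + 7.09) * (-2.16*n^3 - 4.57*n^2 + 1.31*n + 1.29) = -11.0376*n^5 - 20.9335*n^4 - 3.5019*n^3 - 27.2766*n^2 + 7.8431*n + 9.1461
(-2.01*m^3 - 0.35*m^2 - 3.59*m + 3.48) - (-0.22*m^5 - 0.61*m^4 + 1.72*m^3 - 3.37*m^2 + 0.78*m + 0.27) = 0.22*m^5 + 0.61*m^4 - 3.73*m^3 + 3.02*m^2 - 4.37*m + 3.21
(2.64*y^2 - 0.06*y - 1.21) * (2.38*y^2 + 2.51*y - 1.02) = 6.2832*y^4 + 6.4836*y^3 - 5.7232*y^2 - 2.9759*y + 1.2342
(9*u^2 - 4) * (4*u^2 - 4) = 36*u^4 - 52*u^2 + 16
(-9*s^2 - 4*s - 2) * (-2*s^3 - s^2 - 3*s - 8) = 18*s^5 + 17*s^4 + 35*s^3 + 86*s^2 + 38*s + 16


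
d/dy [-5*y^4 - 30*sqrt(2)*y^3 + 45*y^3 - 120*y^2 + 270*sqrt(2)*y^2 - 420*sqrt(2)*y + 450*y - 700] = -20*y^3 - 90*sqrt(2)*y^2 + 135*y^2 - 240*y + 540*sqrt(2)*y - 420*sqrt(2) + 450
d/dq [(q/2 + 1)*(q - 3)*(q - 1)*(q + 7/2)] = 2*q^3 + 9*q^2/4 - 12*q - 23/4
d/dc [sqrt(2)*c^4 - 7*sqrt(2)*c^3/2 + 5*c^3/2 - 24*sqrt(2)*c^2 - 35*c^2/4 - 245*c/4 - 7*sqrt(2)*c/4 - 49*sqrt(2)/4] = 4*sqrt(2)*c^3 - 21*sqrt(2)*c^2/2 + 15*c^2/2 - 48*sqrt(2)*c - 35*c/2 - 245/4 - 7*sqrt(2)/4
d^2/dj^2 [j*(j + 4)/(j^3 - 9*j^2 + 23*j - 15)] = 2*(j^6 + 12*j^5 - 177*j^4 + 544*j^3 - 45*j^2 - 1620*j + 1605)/(j^9 - 27*j^8 + 312*j^7 - 2016*j^6 + 7986*j^5 - 19998*j^4 + 31472*j^3 - 29880*j^2 + 15525*j - 3375)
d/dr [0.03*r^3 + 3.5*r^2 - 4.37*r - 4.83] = 0.09*r^2 + 7.0*r - 4.37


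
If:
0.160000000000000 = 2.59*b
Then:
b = 0.06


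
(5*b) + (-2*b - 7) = 3*b - 7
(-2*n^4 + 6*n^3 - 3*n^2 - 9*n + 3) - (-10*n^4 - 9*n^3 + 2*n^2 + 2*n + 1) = 8*n^4 + 15*n^3 - 5*n^2 - 11*n + 2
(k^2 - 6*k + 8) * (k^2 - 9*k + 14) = k^4 - 15*k^3 + 76*k^2 - 156*k + 112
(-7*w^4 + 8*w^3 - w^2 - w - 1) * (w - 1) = -7*w^5 + 15*w^4 - 9*w^3 + 1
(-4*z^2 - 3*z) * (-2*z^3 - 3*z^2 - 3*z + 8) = 8*z^5 + 18*z^4 + 21*z^3 - 23*z^2 - 24*z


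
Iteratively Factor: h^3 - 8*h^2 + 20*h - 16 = (h - 2)*(h^2 - 6*h + 8) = (h - 2)^2*(h - 4)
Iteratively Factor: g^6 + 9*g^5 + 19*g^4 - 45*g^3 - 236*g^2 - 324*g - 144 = (g + 2)*(g^5 + 7*g^4 + 5*g^3 - 55*g^2 - 126*g - 72) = (g + 2)^2*(g^4 + 5*g^3 - 5*g^2 - 45*g - 36) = (g + 2)^2*(g + 4)*(g^3 + g^2 - 9*g - 9) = (g - 3)*(g + 2)^2*(g + 4)*(g^2 + 4*g + 3) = (g - 3)*(g + 2)^2*(g + 3)*(g + 4)*(g + 1)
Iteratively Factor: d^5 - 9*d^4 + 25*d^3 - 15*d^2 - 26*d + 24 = (d - 4)*(d^4 - 5*d^3 + 5*d^2 + 5*d - 6) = (d - 4)*(d + 1)*(d^3 - 6*d^2 + 11*d - 6) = (d - 4)*(d - 3)*(d + 1)*(d^2 - 3*d + 2) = (d - 4)*(d - 3)*(d - 1)*(d + 1)*(d - 2)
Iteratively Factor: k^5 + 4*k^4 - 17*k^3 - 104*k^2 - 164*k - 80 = (k + 2)*(k^4 + 2*k^3 - 21*k^2 - 62*k - 40) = (k + 2)^2*(k^3 - 21*k - 20) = (k + 1)*(k + 2)^2*(k^2 - k - 20) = (k - 5)*(k + 1)*(k + 2)^2*(k + 4)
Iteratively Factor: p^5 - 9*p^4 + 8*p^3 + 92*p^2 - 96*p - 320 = (p - 4)*(p^4 - 5*p^3 - 12*p^2 + 44*p + 80) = (p - 4)*(p + 2)*(p^3 - 7*p^2 + 2*p + 40) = (p - 5)*(p - 4)*(p + 2)*(p^2 - 2*p - 8) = (p - 5)*(p - 4)*(p + 2)^2*(p - 4)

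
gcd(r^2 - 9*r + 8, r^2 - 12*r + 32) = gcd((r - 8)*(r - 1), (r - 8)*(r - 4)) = r - 8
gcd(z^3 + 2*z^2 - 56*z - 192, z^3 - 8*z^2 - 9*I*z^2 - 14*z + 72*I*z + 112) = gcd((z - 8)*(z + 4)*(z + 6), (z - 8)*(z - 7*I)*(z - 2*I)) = z - 8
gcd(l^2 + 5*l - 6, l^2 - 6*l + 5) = l - 1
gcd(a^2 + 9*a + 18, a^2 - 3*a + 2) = 1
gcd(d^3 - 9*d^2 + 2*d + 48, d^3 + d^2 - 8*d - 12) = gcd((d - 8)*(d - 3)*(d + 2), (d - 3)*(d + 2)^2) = d^2 - d - 6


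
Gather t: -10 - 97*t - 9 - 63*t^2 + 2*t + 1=-63*t^2 - 95*t - 18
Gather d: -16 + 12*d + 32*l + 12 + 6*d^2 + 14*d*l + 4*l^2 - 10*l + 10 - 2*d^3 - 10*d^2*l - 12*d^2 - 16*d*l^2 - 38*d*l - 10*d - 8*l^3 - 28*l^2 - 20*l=-2*d^3 + d^2*(-10*l - 6) + d*(-16*l^2 - 24*l + 2) - 8*l^3 - 24*l^2 + 2*l + 6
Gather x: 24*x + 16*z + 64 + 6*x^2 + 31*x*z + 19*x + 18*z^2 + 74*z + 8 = 6*x^2 + x*(31*z + 43) + 18*z^2 + 90*z + 72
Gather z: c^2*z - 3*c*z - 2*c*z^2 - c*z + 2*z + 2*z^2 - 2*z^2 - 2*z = -2*c*z^2 + z*(c^2 - 4*c)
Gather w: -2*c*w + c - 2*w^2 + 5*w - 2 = c - 2*w^2 + w*(5 - 2*c) - 2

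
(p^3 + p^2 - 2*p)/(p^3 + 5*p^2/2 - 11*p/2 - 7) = 2*p*(p^2 + p - 2)/(2*p^3 + 5*p^2 - 11*p - 14)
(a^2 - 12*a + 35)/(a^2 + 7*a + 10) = (a^2 - 12*a + 35)/(a^2 + 7*a + 10)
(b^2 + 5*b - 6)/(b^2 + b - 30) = (b - 1)/(b - 5)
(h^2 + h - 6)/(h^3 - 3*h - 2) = (h + 3)/(h^2 + 2*h + 1)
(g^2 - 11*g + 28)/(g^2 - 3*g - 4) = (g - 7)/(g + 1)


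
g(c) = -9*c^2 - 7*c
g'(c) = -18*c - 7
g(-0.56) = 1.10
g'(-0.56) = 3.08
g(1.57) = -33.17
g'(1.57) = -35.26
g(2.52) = -74.79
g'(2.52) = -52.36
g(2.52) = -74.79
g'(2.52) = -52.36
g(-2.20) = -28.16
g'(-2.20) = 32.60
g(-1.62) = -12.28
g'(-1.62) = 22.16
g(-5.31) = -216.59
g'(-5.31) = 88.58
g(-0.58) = 1.03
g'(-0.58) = 3.44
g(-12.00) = -1212.00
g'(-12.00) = 209.00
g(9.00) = -792.00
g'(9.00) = -169.00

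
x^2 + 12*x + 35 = (x + 5)*(x + 7)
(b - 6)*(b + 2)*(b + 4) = b^3 - 28*b - 48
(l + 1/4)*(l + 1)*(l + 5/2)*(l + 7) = l^4 + 43*l^3/4 + 237*l^2/8 + 97*l/4 + 35/8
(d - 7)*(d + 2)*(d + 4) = d^3 - d^2 - 34*d - 56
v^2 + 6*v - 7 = (v - 1)*(v + 7)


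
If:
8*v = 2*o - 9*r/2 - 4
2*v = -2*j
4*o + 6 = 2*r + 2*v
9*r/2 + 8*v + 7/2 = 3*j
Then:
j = -11/4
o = -31/8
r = -15/2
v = 11/4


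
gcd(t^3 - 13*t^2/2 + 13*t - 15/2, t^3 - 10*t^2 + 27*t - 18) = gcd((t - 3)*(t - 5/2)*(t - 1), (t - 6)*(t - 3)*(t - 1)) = t^2 - 4*t + 3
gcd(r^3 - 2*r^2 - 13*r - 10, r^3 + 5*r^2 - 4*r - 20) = r + 2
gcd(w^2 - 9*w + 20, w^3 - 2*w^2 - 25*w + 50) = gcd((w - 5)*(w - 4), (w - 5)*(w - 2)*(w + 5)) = w - 5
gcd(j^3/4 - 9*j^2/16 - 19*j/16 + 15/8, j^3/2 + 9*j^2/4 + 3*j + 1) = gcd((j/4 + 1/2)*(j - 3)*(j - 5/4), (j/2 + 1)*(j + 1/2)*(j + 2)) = j + 2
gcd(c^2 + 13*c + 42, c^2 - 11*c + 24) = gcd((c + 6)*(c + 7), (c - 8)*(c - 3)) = 1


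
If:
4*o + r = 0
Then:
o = -r/4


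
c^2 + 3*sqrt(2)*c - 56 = (c - 4*sqrt(2))*(c + 7*sqrt(2))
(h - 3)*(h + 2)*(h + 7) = h^3 + 6*h^2 - 13*h - 42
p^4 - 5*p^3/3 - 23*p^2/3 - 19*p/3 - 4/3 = (p - 4)*(p + 1/3)*(p + 1)^2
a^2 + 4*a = a*(a + 4)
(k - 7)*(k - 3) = k^2 - 10*k + 21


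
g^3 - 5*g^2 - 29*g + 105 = (g - 7)*(g - 3)*(g + 5)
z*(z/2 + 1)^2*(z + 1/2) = z^4/4 + 9*z^3/8 + 3*z^2/2 + z/2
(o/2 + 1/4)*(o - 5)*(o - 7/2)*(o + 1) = o^4/2 - 7*o^3/2 + 21*o^2/8 + 11*o + 35/8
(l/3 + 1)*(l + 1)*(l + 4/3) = l^3/3 + 16*l^2/9 + 25*l/9 + 4/3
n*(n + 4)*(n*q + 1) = n^3*q + 4*n^2*q + n^2 + 4*n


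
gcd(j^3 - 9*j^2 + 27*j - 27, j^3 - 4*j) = 1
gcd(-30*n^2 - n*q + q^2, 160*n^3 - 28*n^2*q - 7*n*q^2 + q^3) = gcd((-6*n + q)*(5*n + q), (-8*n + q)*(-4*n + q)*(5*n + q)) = 5*n + q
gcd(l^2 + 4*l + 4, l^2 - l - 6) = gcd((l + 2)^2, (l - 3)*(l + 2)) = l + 2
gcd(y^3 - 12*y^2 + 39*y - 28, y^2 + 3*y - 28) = y - 4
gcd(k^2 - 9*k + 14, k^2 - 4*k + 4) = k - 2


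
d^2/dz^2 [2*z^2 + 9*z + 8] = 4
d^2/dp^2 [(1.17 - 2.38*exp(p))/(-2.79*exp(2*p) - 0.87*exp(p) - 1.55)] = (18.526158*exp(4*p) - 42.206562*exp(3*p) - 70.273683*exp(2*p) + 16.143657*exp(p) + 7.295695)*exp(p)/(21.717639*exp(6*p) + 20.316501*exp(5*p) + 42.531318*exp(4*p) + 23.232393*exp(3*p) + 23.62851*exp(2*p) + 6.270525*exp(p) + 3.723875)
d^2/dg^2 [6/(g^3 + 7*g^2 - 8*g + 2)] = 12*(-(3*g + 7)*(g^3 + 7*g^2 - 8*g + 2) + (3*g^2 + 14*g - 8)^2)/(g^3 + 7*g^2 - 8*g + 2)^3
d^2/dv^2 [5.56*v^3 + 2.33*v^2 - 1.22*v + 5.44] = 33.36*v + 4.66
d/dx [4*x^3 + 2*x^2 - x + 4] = 12*x^2 + 4*x - 1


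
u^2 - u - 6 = (u - 3)*(u + 2)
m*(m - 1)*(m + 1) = m^3 - m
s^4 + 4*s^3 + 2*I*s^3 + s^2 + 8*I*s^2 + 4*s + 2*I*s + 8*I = (s + 4)*(s - I)*(s + I)*(s + 2*I)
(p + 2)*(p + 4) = p^2 + 6*p + 8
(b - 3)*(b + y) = b^2 + b*y - 3*b - 3*y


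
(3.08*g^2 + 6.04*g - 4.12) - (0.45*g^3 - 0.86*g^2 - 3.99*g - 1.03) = -0.45*g^3 + 3.94*g^2 + 10.03*g - 3.09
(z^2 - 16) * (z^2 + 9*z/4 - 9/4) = z^4 + 9*z^3/4 - 73*z^2/4 - 36*z + 36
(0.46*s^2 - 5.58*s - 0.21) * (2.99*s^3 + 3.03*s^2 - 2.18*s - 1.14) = 1.3754*s^5 - 15.2904*s^4 - 18.5381*s^3 + 11.0037*s^2 + 6.819*s + 0.2394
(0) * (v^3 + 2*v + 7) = 0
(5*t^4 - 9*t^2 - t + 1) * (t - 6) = 5*t^5 - 30*t^4 - 9*t^3 + 53*t^2 + 7*t - 6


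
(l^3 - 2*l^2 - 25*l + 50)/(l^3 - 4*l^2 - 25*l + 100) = (l - 2)/(l - 4)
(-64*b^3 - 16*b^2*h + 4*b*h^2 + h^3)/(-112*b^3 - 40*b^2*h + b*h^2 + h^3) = (4*b - h)/(7*b - h)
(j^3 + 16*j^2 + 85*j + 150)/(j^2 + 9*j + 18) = (j^2 + 10*j + 25)/(j + 3)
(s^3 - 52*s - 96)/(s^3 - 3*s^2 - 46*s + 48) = (s + 2)/(s - 1)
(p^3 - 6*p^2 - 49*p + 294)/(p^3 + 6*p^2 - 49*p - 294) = (p - 6)/(p + 6)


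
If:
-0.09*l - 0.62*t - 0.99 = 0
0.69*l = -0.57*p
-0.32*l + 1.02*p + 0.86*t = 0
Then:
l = -0.82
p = 0.99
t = -1.48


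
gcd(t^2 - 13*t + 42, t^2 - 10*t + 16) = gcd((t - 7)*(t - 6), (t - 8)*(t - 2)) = 1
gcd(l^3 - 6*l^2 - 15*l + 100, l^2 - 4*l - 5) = l - 5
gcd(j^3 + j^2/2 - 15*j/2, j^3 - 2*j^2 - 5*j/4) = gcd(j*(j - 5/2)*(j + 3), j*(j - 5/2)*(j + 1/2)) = j^2 - 5*j/2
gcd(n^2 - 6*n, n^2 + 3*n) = n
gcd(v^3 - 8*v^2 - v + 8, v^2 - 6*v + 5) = v - 1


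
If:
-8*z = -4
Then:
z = 1/2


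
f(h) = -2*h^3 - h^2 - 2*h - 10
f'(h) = -6*h^2 - 2*h - 2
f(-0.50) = -9.00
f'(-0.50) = -2.50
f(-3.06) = 44.06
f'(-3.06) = -52.06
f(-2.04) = 6.90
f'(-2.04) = -22.89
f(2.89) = -72.41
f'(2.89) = -57.89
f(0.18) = -10.40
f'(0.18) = -2.55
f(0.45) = -11.28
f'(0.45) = -4.12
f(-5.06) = 233.62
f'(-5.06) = -145.50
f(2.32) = -45.00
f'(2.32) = -38.93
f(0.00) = -10.00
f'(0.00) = -2.00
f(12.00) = -3634.00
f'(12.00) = -890.00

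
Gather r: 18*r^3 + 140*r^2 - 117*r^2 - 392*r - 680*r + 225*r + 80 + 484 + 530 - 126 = 18*r^3 + 23*r^2 - 847*r + 968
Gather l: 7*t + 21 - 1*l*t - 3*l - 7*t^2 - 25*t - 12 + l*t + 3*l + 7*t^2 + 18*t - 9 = 0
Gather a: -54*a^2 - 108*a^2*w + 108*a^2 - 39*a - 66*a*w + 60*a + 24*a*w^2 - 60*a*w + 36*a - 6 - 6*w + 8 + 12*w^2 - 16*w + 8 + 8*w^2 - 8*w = a^2*(54 - 108*w) + a*(24*w^2 - 126*w + 57) + 20*w^2 - 30*w + 10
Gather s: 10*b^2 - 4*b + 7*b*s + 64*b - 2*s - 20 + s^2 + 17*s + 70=10*b^2 + 60*b + s^2 + s*(7*b + 15) + 50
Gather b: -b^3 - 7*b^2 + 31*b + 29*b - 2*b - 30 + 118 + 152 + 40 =-b^3 - 7*b^2 + 58*b + 280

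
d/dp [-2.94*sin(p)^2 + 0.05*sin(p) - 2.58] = (0.05 - 5.88*sin(p))*cos(p)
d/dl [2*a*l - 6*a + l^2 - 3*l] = 2*a + 2*l - 3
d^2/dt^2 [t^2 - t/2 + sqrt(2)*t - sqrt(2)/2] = 2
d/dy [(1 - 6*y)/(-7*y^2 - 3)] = 2*(-21*y^2 + 7*y + 9)/(49*y^4 + 42*y^2 + 9)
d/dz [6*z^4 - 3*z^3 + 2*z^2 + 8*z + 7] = 24*z^3 - 9*z^2 + 4*z + 8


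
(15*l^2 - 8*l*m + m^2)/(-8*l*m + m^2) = (-15*l^2 + 8*l*m - m^2)/(m*(8*l - m))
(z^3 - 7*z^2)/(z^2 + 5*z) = z*(z - 7)/(z + 5)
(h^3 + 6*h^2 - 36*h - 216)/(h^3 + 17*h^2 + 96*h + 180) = (h - 6)/(h + 5)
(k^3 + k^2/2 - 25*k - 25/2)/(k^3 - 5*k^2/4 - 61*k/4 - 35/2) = 2*(2*k^2 + 11*k + 5)/(4*k^2 + 15*k + 14)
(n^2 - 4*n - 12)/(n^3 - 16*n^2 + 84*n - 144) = (n + 2)/(n^2 - 10*n + 24)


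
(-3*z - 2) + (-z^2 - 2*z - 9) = -z^2 - 5*z - 11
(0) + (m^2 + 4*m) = m^2 + 4*m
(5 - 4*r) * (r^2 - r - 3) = -4*r^3 + 9*r^2 + 7*r - 15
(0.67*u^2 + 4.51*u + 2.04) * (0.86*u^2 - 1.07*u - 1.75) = 0.5762*u^4 + 3.1617*u^3 - 4.2438*u^2 - 10.0753*u - 3.57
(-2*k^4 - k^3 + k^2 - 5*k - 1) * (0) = 0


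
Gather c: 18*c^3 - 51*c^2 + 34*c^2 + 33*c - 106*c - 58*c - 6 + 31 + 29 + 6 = 18*c^3 - 17*c^2 - 131*c + 60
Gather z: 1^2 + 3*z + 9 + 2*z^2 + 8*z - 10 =2*z^2 + 11*z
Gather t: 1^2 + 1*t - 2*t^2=-2*t^2 + t + 1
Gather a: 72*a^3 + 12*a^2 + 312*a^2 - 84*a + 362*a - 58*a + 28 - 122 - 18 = 72*a^3 + 324*a^2 + 220*a - 112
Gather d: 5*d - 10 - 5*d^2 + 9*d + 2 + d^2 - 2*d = -4*d^2 + 12*d - 8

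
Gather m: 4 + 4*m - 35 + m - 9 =5*m - 40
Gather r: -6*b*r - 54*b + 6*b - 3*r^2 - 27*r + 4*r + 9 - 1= -48*b - 3*r^2 + r*(-6*b - 23) + 8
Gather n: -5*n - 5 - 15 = -5*n - 20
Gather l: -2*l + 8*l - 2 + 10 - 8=6*l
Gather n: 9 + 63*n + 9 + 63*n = 126*n + 18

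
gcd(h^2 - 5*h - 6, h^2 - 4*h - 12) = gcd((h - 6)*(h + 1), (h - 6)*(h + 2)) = h - 6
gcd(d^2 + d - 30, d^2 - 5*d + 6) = 1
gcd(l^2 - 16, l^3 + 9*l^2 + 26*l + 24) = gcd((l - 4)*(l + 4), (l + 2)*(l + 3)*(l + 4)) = l + 4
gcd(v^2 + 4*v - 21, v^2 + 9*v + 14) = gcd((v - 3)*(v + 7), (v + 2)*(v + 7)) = v + 7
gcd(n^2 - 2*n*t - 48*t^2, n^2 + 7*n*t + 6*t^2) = n + 6*t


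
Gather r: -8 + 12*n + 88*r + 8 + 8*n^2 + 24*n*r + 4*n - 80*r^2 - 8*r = 8*n^2 + 16*n - 80*r^2 + r*(24*n + 80)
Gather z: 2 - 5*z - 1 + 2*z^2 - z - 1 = 2*z^2 - 6*z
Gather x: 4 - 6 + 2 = 0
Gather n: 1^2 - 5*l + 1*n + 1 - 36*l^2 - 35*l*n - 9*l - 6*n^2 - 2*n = -36*l^2 - 14*l - 6*n^2 + n*(-35*l - 1) + 2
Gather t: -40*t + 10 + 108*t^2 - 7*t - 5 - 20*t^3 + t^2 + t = -20*t^3 + 109*t^2 - 46*t + 5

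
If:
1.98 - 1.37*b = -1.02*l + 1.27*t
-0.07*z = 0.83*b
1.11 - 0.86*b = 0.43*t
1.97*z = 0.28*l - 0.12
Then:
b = -0.01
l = 1.28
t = 2.60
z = 0.12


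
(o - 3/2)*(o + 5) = o^2 + 7*o/2 - 15/2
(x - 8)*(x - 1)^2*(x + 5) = x^4 - 5*x^3 - 33*x^2 + 77*x - 40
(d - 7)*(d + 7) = d^2 - 49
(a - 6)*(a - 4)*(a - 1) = a^3 - 11*a^2 + 34*a - 24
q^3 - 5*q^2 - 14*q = q*(q - 7)*(q + 2)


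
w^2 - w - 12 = (w - 4)*(w + 3)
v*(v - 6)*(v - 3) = v^3 - 9*v^2 + 18*v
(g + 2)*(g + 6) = g^2 + 8*g + 12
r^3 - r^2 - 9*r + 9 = (r - 3)*(r - 1)*(r + 3)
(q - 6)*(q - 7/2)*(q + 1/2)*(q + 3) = q^4 - 6*q^3 - 43*q^2/4 + 237*q/4 + 63/2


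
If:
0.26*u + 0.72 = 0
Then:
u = -2.77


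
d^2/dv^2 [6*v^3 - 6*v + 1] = 36*v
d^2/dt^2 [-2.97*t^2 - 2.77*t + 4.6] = -5.94000000000000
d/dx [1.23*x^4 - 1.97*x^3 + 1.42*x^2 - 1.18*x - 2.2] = 4.92*x^3 - 5.91*x^2 + 2.84*x - 1.18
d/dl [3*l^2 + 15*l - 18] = 6*l + 15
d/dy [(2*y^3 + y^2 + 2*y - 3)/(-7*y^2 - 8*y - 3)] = 2*(-7*y^4 - 16*y^3 - 6*y^2 - 24*y - 15)/(49*y^4 + 112*y^3 + 106*y^2 + 48*y + 9)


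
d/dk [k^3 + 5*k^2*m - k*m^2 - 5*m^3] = 3*k^2 + 10*k*m - m^2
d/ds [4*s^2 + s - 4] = 8*s + 1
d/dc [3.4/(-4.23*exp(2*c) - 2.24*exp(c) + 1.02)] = (28.764*exp(c) + 7.616)*exp(c)/(4.23*exp(2*c) + 2.24*exp(c) - 1.02)^2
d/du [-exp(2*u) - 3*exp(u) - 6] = (-2*exp(u) - 3)*exp(u)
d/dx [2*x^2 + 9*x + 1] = 4*x + 9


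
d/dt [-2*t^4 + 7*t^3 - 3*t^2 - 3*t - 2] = -8*t^3 + 21*t^2 - 6*t - 3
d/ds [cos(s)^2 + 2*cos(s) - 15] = -2*(cos(s) + 1)*sin(s)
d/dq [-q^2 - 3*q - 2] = -2*q - 3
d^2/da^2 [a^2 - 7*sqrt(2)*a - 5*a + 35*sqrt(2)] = 2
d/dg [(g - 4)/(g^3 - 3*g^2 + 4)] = (g^3 - 3*g^2 - 3*g*(g - 4)*(g - 2) + 4)/(g^3 - 3*g^2 + 4)^2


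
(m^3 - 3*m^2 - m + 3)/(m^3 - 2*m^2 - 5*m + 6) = (m + 1)/(m + 2)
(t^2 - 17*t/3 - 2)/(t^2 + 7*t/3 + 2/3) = (t - 6)/(t + 2)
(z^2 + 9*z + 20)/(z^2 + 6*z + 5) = (z + 4)/(z + 1)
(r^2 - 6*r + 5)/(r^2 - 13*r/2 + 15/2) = 2*(r - 1)/(2*r - 3)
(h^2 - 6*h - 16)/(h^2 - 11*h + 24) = (h + 2)/(h - 3)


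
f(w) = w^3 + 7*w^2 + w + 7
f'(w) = 3*w^2 + 14*w + 1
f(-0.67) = 9.17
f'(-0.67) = -7.03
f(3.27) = 120.09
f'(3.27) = 78.86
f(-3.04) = 40.56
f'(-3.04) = -13.84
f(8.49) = 1132.01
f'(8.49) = 336.10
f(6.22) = 524.68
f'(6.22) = 204.15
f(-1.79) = 21.90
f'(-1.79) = -14.45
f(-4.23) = 52.33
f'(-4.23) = -4.54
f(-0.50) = 8.12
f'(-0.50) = -5.25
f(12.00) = 2755.00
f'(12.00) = 601.00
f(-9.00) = -164.00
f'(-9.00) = 118.00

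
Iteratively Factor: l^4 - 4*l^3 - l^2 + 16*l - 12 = (l - 3)*(l^3 - l^2 - 4*l + 4) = (l - 3)*(l - 2)*(l^2 + l - 2) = (l - 3)*(l - 2)*(l - 1)*(l + 2)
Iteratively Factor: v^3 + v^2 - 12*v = (v)*(v^2 + v - 12) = v*(v - 3)*(v + 4)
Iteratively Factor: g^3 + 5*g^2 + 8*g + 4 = (g + 1)*(g^2 + 4*g + 4) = (g + 1)*(g + 2)*(g + 2)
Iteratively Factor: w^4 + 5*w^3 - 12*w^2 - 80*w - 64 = (w + 4)*(w^3 + w^2 - 16*w - 16) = (w - 4)*(w + 4)*(w^2 + 5*w + 4) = (w - 4)*(w + 4)^2*(w + 1)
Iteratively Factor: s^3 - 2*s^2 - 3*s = (s + 1)*(s^2 - 3*s) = s*(s + 1)*(s - 3)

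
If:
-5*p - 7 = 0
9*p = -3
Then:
No Solution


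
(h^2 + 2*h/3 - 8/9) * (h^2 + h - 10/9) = h^4 + 5*h^3/3 - 4*h^2/3 - 44*h/27 + 80/81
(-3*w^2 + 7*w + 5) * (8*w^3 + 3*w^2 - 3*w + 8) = -24*w^5 + 47*w^4 + 70*w^3 - 30*w^2 + 41*w + 40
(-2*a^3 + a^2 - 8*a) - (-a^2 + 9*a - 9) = -2*a^3 + 2*a^2 - 17*a + 9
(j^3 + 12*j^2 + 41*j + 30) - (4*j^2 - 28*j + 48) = j^3 + 8*j^2 + 69*j - 18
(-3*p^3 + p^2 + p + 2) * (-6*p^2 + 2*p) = 18*p^5 - 12*p^4 - 4*p^3 - 10*p^2 + 4*p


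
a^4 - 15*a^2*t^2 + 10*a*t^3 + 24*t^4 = (a - 3*t)*(a - 2*t)*(a + t)*(a + 4*t)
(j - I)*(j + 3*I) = j^2 + 2*I*j + 3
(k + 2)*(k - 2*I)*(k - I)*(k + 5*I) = k^4 + 2*k^3 + 2*I*k^3 + 13*k^2 + 4*I*k^2 + 26*k - 10*I*k - 20*I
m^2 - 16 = (m - 4)*(m + 4)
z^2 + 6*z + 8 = (z + 2)*(z + 4)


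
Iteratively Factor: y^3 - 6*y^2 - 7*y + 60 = (y - 5)*(y^2 - y - 12) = (y - 5)*(y - 4)*(y + 3)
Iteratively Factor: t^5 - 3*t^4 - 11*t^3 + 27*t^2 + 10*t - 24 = (t + 1)*(t^4 - 4*t^3 - 7*t^2 + 34*t - 24) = (t - 4)*(t + 1)*(t^3 - 7*t + 6) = (t - 4)*(t + 1)*(t + 3)*(t^2 - 3*t + 2) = (t - 4)*(t - 1)*(t + 1)*(t + 3)*(t - 2)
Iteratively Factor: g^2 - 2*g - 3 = (g - 3)*(g + 1)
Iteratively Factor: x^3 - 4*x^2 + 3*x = (x - 3)*(x^2 - x) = x*(x - 3)*(x - 1)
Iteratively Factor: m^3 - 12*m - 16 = (m - 4)*(m^2 + 4*m + 4) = (m - 4)*(m + 2)*(m + 2)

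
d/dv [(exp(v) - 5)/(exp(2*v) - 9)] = (-2*(exp(v) - 5)*exp(v) + exp(2*v) - 9)*exp(v)/(exp(2*v) - 9)^2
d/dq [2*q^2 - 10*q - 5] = 4*q - 10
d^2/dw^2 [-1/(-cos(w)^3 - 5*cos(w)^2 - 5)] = ((1 - cos(4*w))*(3*cos(w) + 10)^2 + (3*cos(w) + 40*cos(2*w) + 9*cos(3*w))*(cos(w)^3 + 5*cos(w)^2 + 5))/(4*(cos(w)^3 + 5*cos(w)^2 + 5)^3)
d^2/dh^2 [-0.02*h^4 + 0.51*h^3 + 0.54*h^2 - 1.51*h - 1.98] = -0.24*h^2 + 3.06*h + 1.08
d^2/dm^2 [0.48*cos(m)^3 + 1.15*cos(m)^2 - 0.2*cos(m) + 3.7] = -0.16*cos(m) - 2.3*cos(2*m) - 1.08*cos(3*m)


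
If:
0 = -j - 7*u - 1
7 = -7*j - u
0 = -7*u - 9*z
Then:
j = -1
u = 0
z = 0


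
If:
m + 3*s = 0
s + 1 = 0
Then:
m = 3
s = -1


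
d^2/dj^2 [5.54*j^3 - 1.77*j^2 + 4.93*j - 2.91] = 33.24*j - 3.54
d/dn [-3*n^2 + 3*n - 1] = 3 - 6*n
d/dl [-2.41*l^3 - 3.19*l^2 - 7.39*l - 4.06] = -7.23*l^2 - 6.38*l - 7.39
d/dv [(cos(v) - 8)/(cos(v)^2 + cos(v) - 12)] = (cos(v)^2 - 16*cos(v) + 4)*sin(v)/(cos(v)^2 + cos(v) - 12)^2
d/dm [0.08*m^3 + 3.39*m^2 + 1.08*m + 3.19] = 0.24*m^2 + 6.78*m + 1.08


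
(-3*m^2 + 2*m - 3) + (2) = -3*m^2 + 2*m - 1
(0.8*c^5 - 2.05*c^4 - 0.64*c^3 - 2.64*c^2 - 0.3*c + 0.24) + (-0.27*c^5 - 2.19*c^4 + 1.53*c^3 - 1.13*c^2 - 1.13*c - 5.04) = 0.53*c^5 - 4.24*c^4 + 0.89*c^3 - 3.77*c^2 - 1.43*c - 4.8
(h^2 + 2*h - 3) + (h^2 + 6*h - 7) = 2*h^2 + 8*h - 10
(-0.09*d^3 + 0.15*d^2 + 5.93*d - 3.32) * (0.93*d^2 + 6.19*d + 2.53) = -0.0837*d^5 - 0.4176*d^4 + 6.2157*d^3 + 33.9986*d^2 - 5.5479*d - 8.3996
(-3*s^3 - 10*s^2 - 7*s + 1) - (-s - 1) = -3*s^3 - 10*s^2 - 6*s + 2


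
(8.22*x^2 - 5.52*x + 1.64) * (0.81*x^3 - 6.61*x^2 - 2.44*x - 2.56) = 6.6582*x^5 - 58.8054*x^4 + 17.7588*x^3 - 18.4148*x^2 + 10.1296*x - 4.1984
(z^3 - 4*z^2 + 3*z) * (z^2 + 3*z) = z^5 - z^4 - 9*z^3 + 9*z^2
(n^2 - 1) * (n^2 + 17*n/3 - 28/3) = n^4 + 17*n^3/3 - 31*n^2/3 - 17*n/3 + 28/3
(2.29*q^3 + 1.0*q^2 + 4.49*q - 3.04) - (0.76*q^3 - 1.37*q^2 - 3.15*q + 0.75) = 1.53*q^3 + 2.37*q^2 + 7.64*q - 3.79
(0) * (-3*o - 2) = 0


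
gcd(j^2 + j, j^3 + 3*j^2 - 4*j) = j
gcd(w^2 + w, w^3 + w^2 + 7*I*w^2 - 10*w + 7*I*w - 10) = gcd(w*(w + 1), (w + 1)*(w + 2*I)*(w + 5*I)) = w + 1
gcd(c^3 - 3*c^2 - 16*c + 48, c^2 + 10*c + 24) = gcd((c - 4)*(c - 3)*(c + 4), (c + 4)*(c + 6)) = c + 4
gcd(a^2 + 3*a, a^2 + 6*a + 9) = a + 3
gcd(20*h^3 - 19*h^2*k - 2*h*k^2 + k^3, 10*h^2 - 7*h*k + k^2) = 5*h - k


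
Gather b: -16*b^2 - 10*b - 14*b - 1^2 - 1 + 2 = -16*b^2 - 24*b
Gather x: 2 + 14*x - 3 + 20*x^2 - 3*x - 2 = 20*x^2 + 11*x - 3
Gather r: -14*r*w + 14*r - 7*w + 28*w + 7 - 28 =r*(14 - 14*w) + 21*w - 21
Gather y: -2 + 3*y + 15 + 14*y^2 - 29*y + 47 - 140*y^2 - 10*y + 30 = -126*y^2 - 36*y + 90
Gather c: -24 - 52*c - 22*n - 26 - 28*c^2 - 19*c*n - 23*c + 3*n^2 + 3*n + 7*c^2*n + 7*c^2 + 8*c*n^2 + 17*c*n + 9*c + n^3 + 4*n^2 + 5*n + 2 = c^2*(7*n - 21) + c*(8*n^2 - 2*n - 66) + n^3 + 7*n^2 - 14*n - 48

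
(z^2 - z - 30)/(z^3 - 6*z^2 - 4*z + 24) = (z + 5)/(z^2 - 4)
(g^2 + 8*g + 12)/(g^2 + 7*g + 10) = (g + 6)/(g + 5)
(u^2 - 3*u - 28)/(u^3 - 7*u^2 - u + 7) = (u + 4)/(u^2 - 1)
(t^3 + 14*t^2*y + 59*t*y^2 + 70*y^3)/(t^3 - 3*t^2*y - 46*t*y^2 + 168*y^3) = (t^2 + 7*t*y + 10*y^2)/(t^2 - 10*t*y + 24*y^2)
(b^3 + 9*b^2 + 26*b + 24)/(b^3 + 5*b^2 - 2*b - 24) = (b + 2)/(b - 2)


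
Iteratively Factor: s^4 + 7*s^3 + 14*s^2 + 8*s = (s)*(s^3 + 7*s^2 + 14*s + 8) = s*(s + 1)*(s^2 + 6*s + 8) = s*(s + 1)*(s + 4)*(s + 2)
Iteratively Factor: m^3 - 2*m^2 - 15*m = (m + 3)*(m^2 - 5*m) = (m - 5)*(m + 3)*(m)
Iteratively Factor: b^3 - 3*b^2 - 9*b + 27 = (b - 3)*(b^2 - 9) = (b - 3)*(b + 3)*(b - 3)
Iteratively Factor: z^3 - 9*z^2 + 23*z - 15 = (z - 5)*(z^2 - 4*z + 3) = (z - 5)*(z - 3)*(z - 1)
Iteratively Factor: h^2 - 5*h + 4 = (h - 4)*(h - 1)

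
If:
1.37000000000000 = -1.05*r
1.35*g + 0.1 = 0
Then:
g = -0.07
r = -1.30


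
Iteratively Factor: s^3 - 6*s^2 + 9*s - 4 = (s - 1)*(s^2 - 5*s + 4) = (s - 4)*(s - 1)*(s - 1)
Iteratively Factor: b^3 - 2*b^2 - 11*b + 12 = (b - 1)*(b^2 - b - 12) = (b - 1)*(b + 3)*(b - 4)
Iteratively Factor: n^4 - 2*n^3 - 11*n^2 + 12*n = (n + 3)*(n^3 - 5*n^2 + 4*n) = (n - 1)*(n + 3)*(n^2 - 4*n) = n*(n - 1)*(n + 3)*(n - 4)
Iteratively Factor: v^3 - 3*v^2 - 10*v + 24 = (v - 2)*(v^2 - v - 12) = (v - 4)*(v - 2)*(v + 3)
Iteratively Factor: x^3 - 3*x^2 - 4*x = (x)*(x^2 - 3*x - 4) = x*(x - 4)*(x + 1)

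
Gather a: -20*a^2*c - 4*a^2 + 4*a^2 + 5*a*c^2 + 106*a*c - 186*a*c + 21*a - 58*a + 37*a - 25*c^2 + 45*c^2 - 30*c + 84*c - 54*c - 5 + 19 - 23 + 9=-20*a^2*c + a*(5*c^2 - 80*c) + 20*c^2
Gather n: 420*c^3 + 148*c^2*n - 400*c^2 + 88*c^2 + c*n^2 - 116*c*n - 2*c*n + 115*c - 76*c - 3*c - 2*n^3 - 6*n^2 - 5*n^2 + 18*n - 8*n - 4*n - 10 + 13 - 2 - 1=420*c^3 - 312*c^2 + 36*c - 2*n^3 + n^2*(c - 11) + n*(148*c^2 - 118*c + 6)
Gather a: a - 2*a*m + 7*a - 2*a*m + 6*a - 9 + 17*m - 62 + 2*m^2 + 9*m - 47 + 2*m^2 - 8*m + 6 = a*(14 - 4*m) + 4*m^2 + 18*m - 112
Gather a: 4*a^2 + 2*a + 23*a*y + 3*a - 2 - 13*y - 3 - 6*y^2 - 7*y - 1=4*a^2 + a*(23*y + 5) - 6*y^2 - 20*y - 6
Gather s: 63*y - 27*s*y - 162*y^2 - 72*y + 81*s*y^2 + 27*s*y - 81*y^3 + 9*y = 81*s*y^2 - 81*y^3 - 162*y^2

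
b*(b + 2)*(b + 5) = b^3 + 7*b^2 + 10*b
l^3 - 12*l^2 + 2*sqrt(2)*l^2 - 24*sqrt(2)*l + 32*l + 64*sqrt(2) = (l - 8)*(l - 4)*(l + 2*sqrt(2))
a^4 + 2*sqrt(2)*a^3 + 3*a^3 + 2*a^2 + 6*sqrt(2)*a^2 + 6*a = a*(a + 3)*(a + sqrt(2))^2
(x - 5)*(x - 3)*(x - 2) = x^3 - 10*x^2 + 31*x - 30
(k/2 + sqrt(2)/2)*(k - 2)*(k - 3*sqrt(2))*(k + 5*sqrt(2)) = k^4/2 - k^3 + 3*sqrt(2)*k^3/2 - 13*k^2 - 3*sqrt(2)*k^2 - 15*sqrt(2)*k + 26*k + 30*sqrt(2)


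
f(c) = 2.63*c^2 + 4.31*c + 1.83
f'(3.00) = 20.09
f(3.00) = 38.43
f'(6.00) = 35.87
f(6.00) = 122.37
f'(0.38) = 6.31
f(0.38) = 3.85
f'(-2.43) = -8.47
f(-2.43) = 6.89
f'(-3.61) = -14.68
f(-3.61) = 20.55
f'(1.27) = 10.99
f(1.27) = 11.55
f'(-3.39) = -13.52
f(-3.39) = 17.44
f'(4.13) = 26.03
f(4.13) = 64.49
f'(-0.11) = 3.73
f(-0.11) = 1.39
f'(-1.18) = -1.90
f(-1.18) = 0.41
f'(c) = 5.26*c + 4.31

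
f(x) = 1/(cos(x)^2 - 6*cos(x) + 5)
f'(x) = (2*sin(x)*cos(x) - 6*sin(x))/(cos(x)^2 - 6*cos(x) + 5)^2 = 2*(cos(x) - 3)*sin(x)/(cos(x)^2 - 6*cos(x) + 5)^2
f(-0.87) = 0.65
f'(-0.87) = 1.50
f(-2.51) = 0.10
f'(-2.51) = 0.04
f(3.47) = 0.09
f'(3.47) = 0.02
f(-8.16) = 0.14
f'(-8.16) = 0.13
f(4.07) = 0.11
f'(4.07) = 0.07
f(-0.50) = 1.98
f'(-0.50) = 7.99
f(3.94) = 0.10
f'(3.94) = 0.06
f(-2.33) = 0.10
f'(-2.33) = 0.06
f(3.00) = 0.08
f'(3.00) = -0.00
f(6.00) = 6.21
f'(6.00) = 44.03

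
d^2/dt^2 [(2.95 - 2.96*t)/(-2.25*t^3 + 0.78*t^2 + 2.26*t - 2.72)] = (89.91*t^5 - 210.3813*t^4 + 116.540928*t^3 - 138.14658*t^2 + 114.802056*t - 6.26085599999999)/(11.390625*t^9 - 11.84625*t^8 - 30.21705*t^7 + 64.633248*t^6 + 1.70974799999999*t^5 - 89.97444*t^4 + 67.16492*t^3 + 24.36576*t^2 - 50.161152*t + 20.123648)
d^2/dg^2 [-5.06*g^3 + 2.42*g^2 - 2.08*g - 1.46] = 4.84 - 30.36*g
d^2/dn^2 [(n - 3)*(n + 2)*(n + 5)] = 6*n + 8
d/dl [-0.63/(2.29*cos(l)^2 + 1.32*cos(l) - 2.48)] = -(2.8854*cos(l) + 0.8316)*sin(l)/(2.29*cos(l)^2 + 1.32*cos(l) - 2.48)^2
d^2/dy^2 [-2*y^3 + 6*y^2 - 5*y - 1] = 12 - 12*y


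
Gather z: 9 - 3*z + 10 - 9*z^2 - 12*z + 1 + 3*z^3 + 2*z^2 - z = 3*z^3 - 7*z^2 - 16*z + 20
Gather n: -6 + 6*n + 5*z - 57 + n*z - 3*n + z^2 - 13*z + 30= n*(z + 3) + z^2 - 8*z - 33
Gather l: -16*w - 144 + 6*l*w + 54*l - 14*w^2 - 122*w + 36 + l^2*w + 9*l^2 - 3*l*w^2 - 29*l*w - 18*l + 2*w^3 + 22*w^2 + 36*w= l^2*(w + 9) + l*(-3*w^2 - 23*w + 36) + 2*w^3 + 8*w^2 - 102*w - 108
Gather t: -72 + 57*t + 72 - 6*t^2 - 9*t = -6*t^2 + 48*t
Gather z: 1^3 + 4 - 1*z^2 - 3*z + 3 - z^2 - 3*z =-2*z^2 - 6*z + 8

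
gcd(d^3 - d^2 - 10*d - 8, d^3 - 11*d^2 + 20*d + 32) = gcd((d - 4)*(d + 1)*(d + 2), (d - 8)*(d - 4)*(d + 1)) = d^2 - 3*d - 4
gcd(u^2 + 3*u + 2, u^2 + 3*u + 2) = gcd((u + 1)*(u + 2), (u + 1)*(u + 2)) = u^2 + 3*u + 2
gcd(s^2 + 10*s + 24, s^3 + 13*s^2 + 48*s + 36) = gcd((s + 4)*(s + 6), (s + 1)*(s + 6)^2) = s + 6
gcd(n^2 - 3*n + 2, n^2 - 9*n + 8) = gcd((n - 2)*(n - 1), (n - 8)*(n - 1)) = n - 1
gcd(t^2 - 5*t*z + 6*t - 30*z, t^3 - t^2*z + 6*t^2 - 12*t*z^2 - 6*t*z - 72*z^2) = t + 6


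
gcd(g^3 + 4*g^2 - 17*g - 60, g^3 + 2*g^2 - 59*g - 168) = g + 3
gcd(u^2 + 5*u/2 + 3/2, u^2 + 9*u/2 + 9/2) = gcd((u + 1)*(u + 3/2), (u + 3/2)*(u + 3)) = u + 3/2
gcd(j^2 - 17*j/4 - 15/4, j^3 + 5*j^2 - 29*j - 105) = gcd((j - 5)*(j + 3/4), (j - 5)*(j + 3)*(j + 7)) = j - 5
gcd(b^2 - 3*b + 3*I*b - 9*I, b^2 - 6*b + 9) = b - 3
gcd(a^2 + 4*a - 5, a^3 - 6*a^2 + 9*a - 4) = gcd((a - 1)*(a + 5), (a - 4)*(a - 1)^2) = a - 1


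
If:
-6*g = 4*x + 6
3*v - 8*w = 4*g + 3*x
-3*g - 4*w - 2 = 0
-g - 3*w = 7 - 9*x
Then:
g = -76/49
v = 155/294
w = 65/98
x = 81/98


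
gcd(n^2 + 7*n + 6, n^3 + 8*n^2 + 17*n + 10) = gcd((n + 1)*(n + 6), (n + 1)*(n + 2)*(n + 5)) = n + 1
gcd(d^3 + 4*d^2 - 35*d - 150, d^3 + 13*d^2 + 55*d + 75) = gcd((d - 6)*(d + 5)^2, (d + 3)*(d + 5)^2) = d^2 + 10*d + 25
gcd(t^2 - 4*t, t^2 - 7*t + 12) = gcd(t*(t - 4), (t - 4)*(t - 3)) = t - 4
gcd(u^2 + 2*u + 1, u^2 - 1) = u + 1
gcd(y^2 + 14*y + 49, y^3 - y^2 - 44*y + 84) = y + 7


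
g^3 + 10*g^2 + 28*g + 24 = (g + 2)^2*(g + 6)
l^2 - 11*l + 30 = (l - 6)*(l - 5)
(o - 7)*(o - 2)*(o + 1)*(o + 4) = o^4 - 4*o^3 - 27*o^2 + 34*o + 56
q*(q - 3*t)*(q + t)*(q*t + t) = q^4*t - 2*q^3*t^2 + q^3*t - 3*q^2*t^3 - 2*q^2*t^2 - 3*q*t^3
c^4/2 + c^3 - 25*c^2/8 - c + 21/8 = (c/2 + 1/2)*(c - 3/2)*(c - 1)*(c + 7/2)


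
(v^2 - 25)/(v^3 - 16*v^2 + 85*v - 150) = (v + 5)/(v^2 - 11*v + 30)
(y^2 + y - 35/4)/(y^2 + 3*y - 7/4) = (2*y - 5)/(2*y - 1)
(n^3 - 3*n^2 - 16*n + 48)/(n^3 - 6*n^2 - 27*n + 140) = (n^2 + n - 12)/(n^2 - 2*n - 35)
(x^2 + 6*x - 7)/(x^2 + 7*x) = (x - 1)/x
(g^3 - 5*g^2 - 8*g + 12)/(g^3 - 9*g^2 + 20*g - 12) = (g + 2)/(g - 2)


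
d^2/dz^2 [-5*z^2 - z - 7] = -10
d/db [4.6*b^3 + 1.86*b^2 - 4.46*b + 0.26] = 13.8*b^2 + 3.72*b - 4.46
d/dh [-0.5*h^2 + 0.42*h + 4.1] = 0.42 - 1.0*h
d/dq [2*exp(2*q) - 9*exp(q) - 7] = (4*exp(q) - 9)*exp(q)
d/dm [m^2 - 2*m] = 2*m - 2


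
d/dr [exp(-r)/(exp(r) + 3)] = (-2*exp(r) - 3)*exp(-r)/(exp(2*r) + 6*exp(r) + 9)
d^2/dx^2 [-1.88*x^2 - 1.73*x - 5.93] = -3.76000000000000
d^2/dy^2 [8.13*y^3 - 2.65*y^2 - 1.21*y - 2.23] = 48.78*y - 5.3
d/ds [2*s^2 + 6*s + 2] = 4*s + 6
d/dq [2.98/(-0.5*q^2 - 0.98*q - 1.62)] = (2.98*q + 2.9204)/(0.5*q^2 + 0.98*q + 1.62)^2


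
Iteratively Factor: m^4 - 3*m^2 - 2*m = (m + 1)*(m^3 - m^2 - 2*m) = m*(m + 1)*(m^2 - m - 2) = m*(m - 2)*(m + 1)*(m + 1)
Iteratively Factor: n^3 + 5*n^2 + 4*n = (n)*(n^2 + 5*n + 4) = n*(n + 4)*(n + 1)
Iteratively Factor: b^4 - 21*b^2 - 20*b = (b + 1)*(b^3 - b^2 - 20*b) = (b + 1)*(b + 4)*(b^2 - 5*b) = (b - 5)*(b + 1)*(b + 4)*(b)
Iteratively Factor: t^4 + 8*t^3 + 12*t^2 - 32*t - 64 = (t + 2)*(t^3 + 6*t^2 - 32) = (t - 2)*(t + 2)*(t^2 + 8*t + 16) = (t - 2)*(t + 2)*(t + 4)*(t + 4)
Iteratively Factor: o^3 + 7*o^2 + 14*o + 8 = (o + 1)*(o^2 + 6*o + 8) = (o + 1)*(o + 4)*(o + 2)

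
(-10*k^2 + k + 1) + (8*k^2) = -2*k^2 + k + 1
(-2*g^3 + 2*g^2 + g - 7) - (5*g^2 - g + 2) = -2*g^3 - 3*g^2 + 2*g - 9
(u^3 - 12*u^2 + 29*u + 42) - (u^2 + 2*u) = u^3 - 13*u^2 + 27*u + 42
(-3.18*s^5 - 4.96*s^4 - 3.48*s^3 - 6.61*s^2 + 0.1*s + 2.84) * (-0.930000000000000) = 2.9574*s^5 + 4.6128*s^4 + 3.2364*s^3 + 6.1473*s^2 - 0.093*s - 2.6412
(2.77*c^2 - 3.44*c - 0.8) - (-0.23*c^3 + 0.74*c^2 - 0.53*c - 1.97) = 0.23*c^3 + 2.03*c^2 - 2.91*c + 1.17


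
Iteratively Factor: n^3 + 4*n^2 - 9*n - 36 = (n - 3)*(n^2 + 7*n + 12) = (n - 3)*(n + 3)*(n + 4)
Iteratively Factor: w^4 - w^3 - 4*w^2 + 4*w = (w)*(w^3 - w^2 - 4*w + 4) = w*(w - 2)*(w^2 + w - 2) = w*(w - 2)*(w + 2)*(w - 1)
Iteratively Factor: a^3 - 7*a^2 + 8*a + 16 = (a - 4)*(a^2 - 3*a - 4) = (a - 4)^2*(a + 1)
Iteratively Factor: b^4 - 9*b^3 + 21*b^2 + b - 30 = (b - 5)*(b^3 - 4*b^2 + b + 6) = (b - 5)*(b - 3)*(b^2 - b - 2) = (b - 5)*(b - 3)*(b + 1)*(b - 2)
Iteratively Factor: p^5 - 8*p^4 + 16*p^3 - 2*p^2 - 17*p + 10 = (p - 2)*(p^4 - 6*p^3 + 4*p^2 + 6*p - 5) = (p - 2)*(p - 1)*(p^3 - 5*p^2 - p + 5) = (p - 2)*(p - 1)^2*(p^2 - 4*p - 5) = (p - 5)*(p - 2)*(p - 1)^2*(p + 1)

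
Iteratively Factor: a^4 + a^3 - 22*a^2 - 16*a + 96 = (a + 4)*(a^3 - 3*a^2 - 10*a + 24) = (a - 4)*(a + 4)*(a^2 + a - 6) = (a - 4)*(a + 3)*(a + 4)*(a - 2)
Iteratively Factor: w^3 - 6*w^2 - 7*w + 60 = (w + 3)*(w^2 - 9*w + 20) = (w - 5)*(w + 3)*(w - 4)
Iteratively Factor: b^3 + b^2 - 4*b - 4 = (b + 2)*(b^2 - b - 2) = (b + 1)*(b + 2)*(b - 2)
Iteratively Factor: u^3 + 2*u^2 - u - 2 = (u + 1)*(u^2 + u - 2) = (u + 1)*(u + 2)*(u - 1)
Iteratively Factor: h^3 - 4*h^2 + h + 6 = (h + 1)*(h^2 - 5*h + 6) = (h - 2)*(h + 1)*(h - 3)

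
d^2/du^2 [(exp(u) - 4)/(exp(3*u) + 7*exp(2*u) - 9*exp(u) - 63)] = (4*exp(6*u) - 15*exp(5*u) - 223*exp(4*u) + 170*exp(3*u) + 1134*exp(2*u) - 7947*exp(u) + 6237)*exp(u)/(exp(9*u) + 21*exp(8*u) + 120*exp(7*u) - 224*exp(6*u) - 3726*exp(5*u) - 4158*exp(4*u) + 34992*exp(3*u) + 68040*exp(2*u) - 107163*exp(u) - 250047)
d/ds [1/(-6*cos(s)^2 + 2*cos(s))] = (sin(s)/cos(s)^2 - 6*tan(s))/(2*(3*cos(s) - 1)^2)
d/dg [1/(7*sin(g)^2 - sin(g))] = (-14/tan(g) + cos(g)/sin(g)^2)/(7*sin(g) - 1)^2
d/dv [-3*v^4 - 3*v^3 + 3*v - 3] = -12*v^3 - 9*v^2 + 3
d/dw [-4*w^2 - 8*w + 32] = -8*w - 8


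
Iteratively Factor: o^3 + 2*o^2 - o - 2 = (o + 1)*(o^2 + o - 2) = (o + 1)*(o + 2)*(o - 1)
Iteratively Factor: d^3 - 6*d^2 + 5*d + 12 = (d + 1)*(d^2 - 7*d + 12) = (d - 4)*(d + 1)*(d - 3)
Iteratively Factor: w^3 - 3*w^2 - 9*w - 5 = (w - 5)*(w^2 + 2*w + 1) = (w - 5)*(w + 1)*(w + 1)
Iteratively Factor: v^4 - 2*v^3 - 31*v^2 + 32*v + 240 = (v - 5)*(v^3 + 3*v^2 - 16*v - 48) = (v - 5)*(v + 3)*(v^2 - 16) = (v - 5)*(v - 4)*(v + 3)*(v + 4)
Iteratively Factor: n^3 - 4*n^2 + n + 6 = (n + 1)*(n^2 - 5*n + 6) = (n - 3)*(n + 1)*(n - 2)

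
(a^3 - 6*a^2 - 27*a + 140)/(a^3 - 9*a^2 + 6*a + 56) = (a + 5)/(a + 2)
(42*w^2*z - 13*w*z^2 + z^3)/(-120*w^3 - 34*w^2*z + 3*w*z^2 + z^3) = z*(-7*w + z)/(20*w^2 + 9*w*z + z^2)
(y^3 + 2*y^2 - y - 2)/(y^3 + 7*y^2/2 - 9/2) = 2*(y^2 + 3*y + 2)/(2*y^2 + 9*y + 9)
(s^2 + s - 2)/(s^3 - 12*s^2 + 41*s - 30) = (s + 2)/(s^2 - 11*s + 30)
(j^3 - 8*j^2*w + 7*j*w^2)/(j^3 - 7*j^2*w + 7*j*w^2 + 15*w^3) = j*(j^2 - 8*j*w + 7*w^2)/(j^3 - 7*j^2*w + 7*j*w^2 + 15*w^3)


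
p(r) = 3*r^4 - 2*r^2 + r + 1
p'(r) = 12*r^3 - 4*r + 1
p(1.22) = 5.89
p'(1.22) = 17.91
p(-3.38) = 366.32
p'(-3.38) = -448.85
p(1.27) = 6.85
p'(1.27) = 20.50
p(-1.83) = 26.12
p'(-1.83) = -65.22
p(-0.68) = 0.04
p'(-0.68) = -0.05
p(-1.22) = 3.45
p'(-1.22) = -15.91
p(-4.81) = 1555.76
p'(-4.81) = -1315.18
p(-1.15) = 2.45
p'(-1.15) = -12.65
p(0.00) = 1.00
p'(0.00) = 1.00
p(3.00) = 229.00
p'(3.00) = 313.00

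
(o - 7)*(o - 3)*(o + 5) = o^3 - 5*o^2 - 29*o + 105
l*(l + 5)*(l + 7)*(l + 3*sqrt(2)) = l^4 + 3*sqrt(2)*l^3 + 12*l^3 + 35*l^2 + 36*sqrt(2)*l^2 + 105*sqrt(2)*l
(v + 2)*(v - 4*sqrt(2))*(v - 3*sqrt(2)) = v^3 - 7*sqrt(2)*v^2 + 2*v^2 - 14*sqrt(2)*v + 24*v + 48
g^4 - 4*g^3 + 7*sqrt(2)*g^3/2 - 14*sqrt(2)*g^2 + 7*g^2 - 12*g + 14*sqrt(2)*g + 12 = (g - 2)^2*(g + sqrt(2)/2)*(g + 3*sqrt(2))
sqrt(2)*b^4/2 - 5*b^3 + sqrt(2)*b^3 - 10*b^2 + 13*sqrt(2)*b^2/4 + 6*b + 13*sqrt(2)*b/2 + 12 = (b + 2)*(b - 4*sqrt(2))*(b - 3*sqrt(2)/2)*(sqrt(2)*b/2 + 1/2)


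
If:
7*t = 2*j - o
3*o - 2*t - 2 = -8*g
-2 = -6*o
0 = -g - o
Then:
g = -1/3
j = -25/4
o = 1/3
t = -11/6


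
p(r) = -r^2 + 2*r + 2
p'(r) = 2 - 2*r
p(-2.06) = -6.36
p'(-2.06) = 6.12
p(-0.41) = 1.01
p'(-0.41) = 2.82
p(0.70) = 2.91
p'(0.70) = 0.60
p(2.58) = 0.50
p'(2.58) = -3.16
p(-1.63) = -3.92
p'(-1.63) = 5.26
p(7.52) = -39.51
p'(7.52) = -13.04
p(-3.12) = -13.97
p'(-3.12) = 8.24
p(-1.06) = -1.24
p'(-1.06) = 4.12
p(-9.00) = -97.00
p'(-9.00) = 20.00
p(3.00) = -1.00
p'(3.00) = -4.00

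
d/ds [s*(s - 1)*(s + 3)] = 3*s^2 + 4*s - 3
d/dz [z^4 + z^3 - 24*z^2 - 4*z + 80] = 4*z^3 + 3*z^2 - 48*z - 4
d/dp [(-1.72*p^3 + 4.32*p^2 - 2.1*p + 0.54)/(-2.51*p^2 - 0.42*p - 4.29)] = (4.3172*p^4 + 1.4448*p^3 + 15.051*p^2 - 34.3548*p + 9.2358)/(6.3001*p^4 + 2.1084*p^3 + 21.7122*p^2 + 3.6036*p + 18.4041)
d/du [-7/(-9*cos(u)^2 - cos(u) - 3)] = 7*(18*cos(u) + 1)*sin(u)/(9*cos(u)^2 + cos(u) + 3)^2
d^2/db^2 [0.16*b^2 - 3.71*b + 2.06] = 0.320000000000000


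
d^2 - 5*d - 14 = (d - 7)*(d + 2)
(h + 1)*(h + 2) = h^2 + 3*h + 2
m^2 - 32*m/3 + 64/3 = (m - 8)*(m - 8/3)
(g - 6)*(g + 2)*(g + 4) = g^3 - 28*g - 48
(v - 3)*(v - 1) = v^2 - 4*v + 3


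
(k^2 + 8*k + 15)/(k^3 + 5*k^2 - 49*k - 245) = (k + 3)/(k^2 - 49)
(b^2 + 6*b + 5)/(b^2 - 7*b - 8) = (b + 5)/(b - 8)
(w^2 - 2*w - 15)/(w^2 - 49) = (w^2 - 2*w - 15)/(w^2 - 49)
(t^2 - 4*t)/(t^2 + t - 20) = t/(t + 5)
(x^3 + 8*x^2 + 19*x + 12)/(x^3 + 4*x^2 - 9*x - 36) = (x + 1)/(x - 3)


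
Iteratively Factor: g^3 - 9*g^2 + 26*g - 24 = (g - 4)*(g^2 - 5*g + 6) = (g - 4)*(g - 3)*(g - 2)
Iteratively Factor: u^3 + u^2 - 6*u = (u)*(u^2 + u - 6) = u*(u - 2)*(u + 3)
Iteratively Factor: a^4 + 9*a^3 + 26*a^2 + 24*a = (a + 3)*(a^3 + 6*a^2 + 8*a) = a*(a + 3)*(a^2 + 6*a + 8) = a*(a + 2)*(a + 3)*(a + 4)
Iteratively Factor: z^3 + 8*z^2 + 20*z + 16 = (z + 2)*(z^2 + 6*z + 8) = (z + 2)^2*(z + 4)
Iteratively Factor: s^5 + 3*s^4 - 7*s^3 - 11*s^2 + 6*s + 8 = (s - 2)*(s^4 + 5*s^3 + 3*s^2 - 5*s - 4) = (s - 2)*(s + 4)*(s^3 + s^2 - s - 1) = (s - 2)*(s - 1)*(s + 4)*(s^2 + 2*s + 1) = (s - 2)*(s - 1)*(s + 1)*(s + 4)*(s + 1)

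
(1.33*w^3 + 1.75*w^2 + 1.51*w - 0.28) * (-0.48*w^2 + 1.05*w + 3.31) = -0.6384*w^5 + 0.5565*w^4 + 5.515*w^3 + 7.5124*w^2 + 4.7041*w - 0.9268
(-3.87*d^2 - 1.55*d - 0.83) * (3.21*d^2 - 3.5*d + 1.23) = -12.4227*d^4 + 8.5695*d^3 - 1.9994*d^2 + 0.9985*d - 1.0209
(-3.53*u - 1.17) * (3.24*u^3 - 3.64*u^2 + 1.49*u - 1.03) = -11.4372*u^4 + 9.0584*u^3 - 1.0009*u^2 + 1.8926*u + 1.2051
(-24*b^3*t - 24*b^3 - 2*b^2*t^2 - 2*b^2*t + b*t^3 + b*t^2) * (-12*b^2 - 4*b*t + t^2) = 288*b^5*t + 288*b^5 + 120*b^4*t^2 + 120*b^4*t - 28*b^3*t^3 - 28*b^3*t^2 - 6*b^2*t^4 - 6*b^2*t^3 + b*t^5 + b*t^4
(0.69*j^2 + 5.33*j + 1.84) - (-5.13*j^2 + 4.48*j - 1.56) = 5.82*j^2 + 0.85*j + 3.4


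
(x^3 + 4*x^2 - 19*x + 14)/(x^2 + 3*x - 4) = (x^2 + 5*x - 14)/(x + 4)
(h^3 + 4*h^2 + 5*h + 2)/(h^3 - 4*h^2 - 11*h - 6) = (h + 2)/(h - 6)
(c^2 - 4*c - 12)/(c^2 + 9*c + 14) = (c - 6)/(c + 7)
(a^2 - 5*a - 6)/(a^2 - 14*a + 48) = (a + 1)/(a - 8)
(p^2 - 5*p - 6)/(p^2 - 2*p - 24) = (p + 1)/(p + 4)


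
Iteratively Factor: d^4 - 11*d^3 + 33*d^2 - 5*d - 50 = (d - 2)*(d^3 - 9*d^2 + 15*d + 25) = (d - 2)*(d + 1)*(d^2 - 10*d + 25) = (d - 5)*(d - 2)*(d + 1)*(d - 5)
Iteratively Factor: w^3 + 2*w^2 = (w)*(w^2 + 2*w) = w*(w + 2)*(w)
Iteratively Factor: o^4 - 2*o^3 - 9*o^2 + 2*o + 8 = (o + 1)*(o^3 - 3*o^2 - 6*o + 8) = (o + 1)*(o + 2)*(o^2 - 5*o + 4) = (o - 4)*(o + 1)*(o + 2)*(o - 1)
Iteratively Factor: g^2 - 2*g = (g - 2)*(g)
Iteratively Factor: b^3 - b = (b)*(b^2 - 1) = b*(b + 1)*(b - 1)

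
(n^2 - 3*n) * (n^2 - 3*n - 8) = n^4 - 6*n^3 + n^2 + 24*n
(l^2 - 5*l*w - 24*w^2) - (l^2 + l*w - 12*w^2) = -6*l*w - 12*w^2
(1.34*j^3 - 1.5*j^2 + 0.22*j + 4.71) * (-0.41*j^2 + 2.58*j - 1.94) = -0.5494*j^5 + 4.0722*j^4 - 6.5598*j^3 + 1.5465*j^2 + 11.725*j - 9.1374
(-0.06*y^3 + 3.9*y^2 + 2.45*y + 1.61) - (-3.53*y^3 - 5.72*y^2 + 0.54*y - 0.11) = 3.47*y^3 + 9.62*y^2 + 1.91*y + 1.72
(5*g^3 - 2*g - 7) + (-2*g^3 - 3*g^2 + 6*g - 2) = 3*g^3 - 3*g^2 + 4*g - 9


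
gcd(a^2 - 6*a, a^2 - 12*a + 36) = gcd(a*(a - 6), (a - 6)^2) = a - 6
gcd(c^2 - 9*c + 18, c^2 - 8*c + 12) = c - 6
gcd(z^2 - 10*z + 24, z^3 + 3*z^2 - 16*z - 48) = z - 4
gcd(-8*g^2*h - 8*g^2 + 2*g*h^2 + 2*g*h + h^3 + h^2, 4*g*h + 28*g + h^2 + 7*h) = 4*g + h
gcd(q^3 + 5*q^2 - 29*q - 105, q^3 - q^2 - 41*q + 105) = q^2 + 2*q - 35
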